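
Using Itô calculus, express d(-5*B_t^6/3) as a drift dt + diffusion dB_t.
d(-5*B_t^6/3) = (-25*B_t^4) dt + (-10*B_t^5) dB_t

Itô's formula for f(B_t) gives d f(B_t) = f'(B_t) dB_t + (1/2) f''(B_t) dt. Compute derivatives of f(x) = -5*x^6/3:
  f'(x)  = -10*x^5
  f''(x) = -50*x^4
Substitute x = B_t and multiply the f'' term by 1/2:
  drift     = (1/2) * (-50*x^4) evaluated at B_t = -25*B_t^4
  diffusion = (-10*x^5) evaluated at B_t = -10*B_t^5
Therefore d(-5*B_t^6/3) = (-25*B_t^4) dt + (-10*B_t^5) dB_t.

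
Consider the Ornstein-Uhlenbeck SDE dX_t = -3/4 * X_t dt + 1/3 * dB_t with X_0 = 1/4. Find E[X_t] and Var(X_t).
E[X_t] = exp(-3*t/4)/4; Var(X_t) = 2/27 - 2*exp(-3*t/2)/27

The OU SDE dX = -theta X dt + sigma dB admits the integrating factor exp(theta t): d(exp(theta t) X_t) = sigma exp(theta t) dB_t. Integrating from 0 to t:
  X_t = x_0 * exp(-theta t) + sigma * int_0^t exp(-theta (t-s)) dB_s.
The Itô integral has mean 0 and (by the Itô isometry) variance sigma^2 * int_0^t exp(-2 theta (t - s)) ds = sigma^2 * (1 - exp(-2 theta t)) / (2 theta).
With theta = 3/4, sigma = 1/3, x_0 = 1/4:
  E[X_t] = 1/4 * exp(-3/4 t) = exp(-3*t/4)/4
  Var(X_t) = (1/3)^2 * (1 - exp(-2*3/4 t)) / (2 * 3/4) = 2/27 - 2*exp(-3*t/2)/27.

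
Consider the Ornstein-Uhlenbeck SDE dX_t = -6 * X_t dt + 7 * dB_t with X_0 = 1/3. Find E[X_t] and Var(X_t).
E[X_t] = exp(-6*t)/3; Var(X_t) = 49/12 - 49*exp(-12*t)/12

The OU SDE dX = -theta X dt + sigma dB admits the integrating factor exp(theta t): d(exp(theta t) X_t) = sigma exp(theta t) dB_t. Integrating from 0 to t:
  X_t = x_0 * exp(-theta t) + sigma * int_0^t exp(-theta (t-s)) dB_s.
The Itô integral has mean 0 and (by the Itô isometry) variance sigma^2 * int_0^t exp(-2 theta (t - s)) ds = sigma^2 * (1 - exp(-2 theta t)) / (2 theta).
With theta = 6, sigma = 7, x_0 = 1/3:
  E[X_t] = 1/3 * exp(-6 t) = exp(-6*t)/3
  Var(X_t) = (7)^2 * (1 - exp(-2*6 t)) / (2 * 6) = 49/12 - 49*exp(-12*t)/12.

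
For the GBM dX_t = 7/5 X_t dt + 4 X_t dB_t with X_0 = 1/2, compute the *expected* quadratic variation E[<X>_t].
E[<X>_t] = 10*exp(94*t/5)/47 - 10/47

<X>_t = int_0^t (4 * X_s)^2 ds. Taking expectation inside the integral: E[<X>_t] = 4^2 * int_0^t E[X_s^2] ds. For GBM, E[X_s^2] = x_0^2 * exp((2 mu + sigma^2) s). Integrating:
  E[<X>_t] = 4^2 * (1/2)^2 * (exp((2*(7/5) + 4^2) t) - 1) / (2*(7/5) + 4^2)
           = 4^2 * (1/2)^2 * (exp((94/5) t) - 1) / (94/5) = 10*exp(94*t/5)/47 - 10/47.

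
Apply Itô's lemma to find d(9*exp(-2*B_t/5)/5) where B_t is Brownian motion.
d(9*exp(-2*B_t/5)/5) = (18*exp(-2*B_t/5)/125) dt + (-18*exp(-2*B_t/5)/25) dB_t

Itô's formula for f(B_t) gives d f(B_t) = f'(B_t) dB_t + (1/2) f''(B_t) dt. Compute derivatives of f(x) = 9*exp(-2*x/5)/5:
  f'(x)  = -18*exp(-2*x/5)/25
  f''(x) = 36*exp(-2*x/5)/125
Substitute x = B_t and multiply the f'' term by 1/2:
  drift     = (1/2) * (36*exp(-2*x/5)/125) evaluated at B_t = 18*exp(-2*B_t/5)/125
  diffusion = (-18*exp(-2*x/5)/25) evaluated at B_t = -18*exp(-2*B_t/5)/25
Therefore d(9*exp(-2*B_t/5)/5) = (18*exp(-2*B_t/5)/125) dt + (-18*exp(-2*B_t/5)/25) dB_t.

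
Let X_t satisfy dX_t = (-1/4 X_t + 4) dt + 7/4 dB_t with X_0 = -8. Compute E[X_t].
E[X_t] = 16 - 24*exp(-t/4)

Taking expectations and using E[dB_t] = 0, the mean m(t) = E[X_t] satisfies the ODE m'(t) = a m(t) + b with m(0) = x_0. With a = -1/4, b = 4, x_0 = -8, the solution is
  m(t) = x_0 * exp(a t) + (b/a) * (exp(a t) - 1)
       = (-8) * exp((-1/4) t) + (4/(-1/4)) * (exp((-1/4) t) - 1)
       = 16 - 24*exp(-t/4).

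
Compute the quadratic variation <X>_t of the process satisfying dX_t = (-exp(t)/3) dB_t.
<X>_t = exp(2*t)/18 - 1/18

For an Itô process dX_t = a(t) dt + b(t) dB_t, the quadratic variation is <X>_t = int_0^t b(s)^2 ds (the drift term does not contribute). Here b(s) = -exp(s)/3, so
  b(s)^2 = exp(2*s)/9.
Integrating from 0 to t:
  <X>_t = int_0^t (exp(2*s)/9) ds = exp(2*t)/18 - 1/18.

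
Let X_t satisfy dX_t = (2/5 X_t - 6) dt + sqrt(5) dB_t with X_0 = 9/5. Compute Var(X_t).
Var(X_t) = 25*exp(4*t/5)/4 - 25/4

The variance V(t) = Var(X_t) satisfies V'(t) = 2 a V(t) + c^2 with V(0) = 0 (drift coefficient is linear in X, diffusion is constant). With a = 2/5, c = sqrt(5), the solution is
  V(t) = (c^2 / (2 a)) * (exp(2 a t) - 1)
       = (sqrt(5)^2 / (2*(2/5))) * (exp((4/5) t) - 1)
       = 25*exp(4*t/5)/4 - 25/4.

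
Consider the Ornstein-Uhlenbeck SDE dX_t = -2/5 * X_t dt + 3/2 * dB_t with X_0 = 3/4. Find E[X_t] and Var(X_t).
E[X_t] = 3*exp(-2*t/5)/4; Var(X_t) = 45/16 - 45*exp(-4*t/5)/16

The OU SDE dX = -theta X dt + sigma dB admits the integrating factor exp(theta t): d(exp(theta t) X_t) = sigma exp(theta t) dB_t. Integrating from 0 to t:
  X_t = x_0 * exp(-theta t) + sigma * int_0^t exp(-theta (t-s)) dB_s.
The Itô integral has mean 0 and (by the Itô isometry) variance sigma^2 * int_0^t exp(-2 theta (t - s)) ds = sigma^2 * (1 - exp(-2 theta t)) / (2 theta).
With theta = 2/5, sigma = 3/2, x_0 = 3/4:
  E[X_t] = 3/4 * exp(-2/5 t) = 3*exp(-2*t/5)/4
  Var(X_t) = (3/2)^2 * (1 - exp(-2*2/5 t)) / (2 * 2/5) = 45/16 - 45*exp(-4*t/5)/16.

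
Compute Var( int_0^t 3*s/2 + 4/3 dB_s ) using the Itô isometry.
Var = t*(27*t^2 + 72*t + 64)/36

The Itô integral of a deterministic integrand f(s) has mean 0 because each increment f(s) * (B_{s+ds} - B_s) has mean 0. By the Itô isometry:
  Var( int_0^t f(s) dB_s ) = E[ (int_0^t f(s) dB_s)^2 ] = int_0^t f(s)^2 ds.
Here f(s) = 3*s/2 + 4/3, so f(s)^2 = (9*s + 8)^2/36. Integrate:
  int_0^t ((9*s + 8)^2/36) ds = t*(27*t^2 + 72*t + 64)/36.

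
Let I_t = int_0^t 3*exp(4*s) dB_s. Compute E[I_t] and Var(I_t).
E[I_t] = 0; Var(I_t) = 9*exp(8*t)/8 - 9/8

The Itô integral of a deterministic integrand f(s) has mean 0 because each increment f(s) * (B_{s+ds} - B_s) has mean 0. By the Itô isometry:
  Var( int_0^t f(s) dB_s ) = E[ (int_0^t f(s) dB_s)^2 ] = int_0^t f(s)^2 ds.
Here f(s) = 3*exp(4*s), so f(s)^2 = 9*exp(8*s). Integrate:
  int_0^t (9*exp(8*s)) ds = 9*exp(8*t)/8 - 9/8.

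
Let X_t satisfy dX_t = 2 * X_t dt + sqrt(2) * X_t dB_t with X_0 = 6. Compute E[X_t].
E[X_t] = 6*exp(2*t)

For GBM dX = mu X dt + sigma X dB with X_0 = x_0, apply Itô to Y = log X: dY = (mu - sigma^2/2) dt + sigma dB, so Y_t = log(x_0) + (mu - sigma^2/2) t + sigma B_t and hence X_t = x_0 * exp((mu - sigma^2/2) t + sigma B_t).
With mu = 2, sigma = sqrt(2), x_0 = 6, this gives:
  X_t = 6 * exp((1) * t + (sqrt(2)) * B_t).
Since sigma*B_t ~ Normal(0, sigma^2 t), E[exp(sigma*B_t)] = exp(sigma^2 t / 2); so E[X_t] = x_0 * exp((mu - sigma^2/2) t) * exp(sigma^2 t / 2) = x_0 * exp(mu t) = 6*exp(2*t).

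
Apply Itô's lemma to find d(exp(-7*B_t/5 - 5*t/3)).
d(exp(-7*B_t/5 - 5*t/3)) = (-103*exp(-7*B_t/5 - 5*t/3)/150) dt + (-7*exp(-7*B_t/5 - 5*t/3)/5) dB_t

Itô's formula for f(t, x): d f(t, B_t) = (f_t + (1/2) f_xx) dt + f_x dB_t. Compute partials of f(t, x) = exp(-5*t/3 - 7*x/5):
  f_t(t,x)  = -5*exp(-5*t/3 - 7*x/5)/3
  f_x(t,x)  = -7*exp(-5*t/3 - 7*x/5)/5
  f_xx(t,x) = 49*exp(-5*t/3 - 7*x/5)/25
Assemble drift = f_t + (1/2) f_xx = -103*exp(-5*t/3 - 7*x/5)/150 and diffusion = f_x = -7*exp(-5*t/3 - 7*x/5)/5. Substituting x = B_t:
  d(exp(-7*B_t/5 - 5*t/3)) = (-103*exp(-7*B_t/5 - 5*t/3)/150) dt + (-7*exp(-7*B_t/5 - 5*t/3)/5) dB_t.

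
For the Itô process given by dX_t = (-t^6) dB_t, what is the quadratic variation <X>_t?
<X>_t = t^13/13

For an Itô process dX_t = a(t) dt + b(t) dB_t, the quadratic variation is <X>_t = int_0^t b(s)^2 ds (the drift term does not contribute). Here b(s) = -s^6, so
  b(s)^2 = s^12.
Integrating from 0 to t:
  <X>_t = int_0^t (s^12) ds = t^13/13.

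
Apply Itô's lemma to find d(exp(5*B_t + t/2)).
d(exp(5*B_t + t/2)) = (13*exp(5*B_t + t/2)) dt + (5*exp(5*B_t + t/2)) dB_t

Itô's formula for f(t, x): d f(t, B_t) = (f_t + (1/2) f_xx) dt + f_x dB_t. Compute partials of f(t, x) = exp(t/2 + 5*x):
  f_t(t,x)  = exp(t/2 + 5*x)/2
  f_x(t,x)  = 5*exp(t/2 + 5*x)
  f_xx(t,x) = 25*exp(t/2 + 5*x)
Assemble drift = f_t + (1/2) f_xx = 13*exp(t/2 + 5*x) and diffusion = f_x = 5*exp(t/2 + 5*x). Substituting x = B_t:
  d(exp(5*B_t + t/2)) = (13*exp(5*B_t + t/2)) dt + (5*exp(5*B_t + t/2)) dB_t.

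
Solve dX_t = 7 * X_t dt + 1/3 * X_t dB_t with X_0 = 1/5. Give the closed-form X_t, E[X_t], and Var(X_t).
X_t = 1/5 * exp((125/18) t + (1/3) B_t); E[X_t] = exp(7*t)/5; Var(X_t) = (exp(t/9) - 1)*exp(14*t)/25

For GBM dX = mu X dt + sigma X dB with X_0 = x_0, apply Itô to Y = log X: dY = (mu - sigma^2/2) dt + sigma dB, so Y_t = log(x_0) + (mu - sigma^2/2) t + sigma B_t and hence X_t = x_0 * exp((mu - sigma^2/2) t + sigma B_t).
With mu = 7, sigma = 1/3, x_0 = 1/5, this gives:
  X_t = 1/5 * exp((125/18) * t + (1/3) * B_t).
Since sigma*B_t ~ Normal(0, sigma^2 t), E[exp(sigma*B_t)] = exp(sigma^2 t / 2); so E[X_t] = x_0 * exp((mu - sigma^2/2) t) * exp(sigma^2 t / 2) = x_0 * exp(mu t) = exp(7*t)/5.
Var(X_t) = E[X_t^2] - (E[X_t])^2 = x_0^2 * exp(2 mu t) * (exp(sigma^2 t) - 1) = (exp(t/9) - 1)*exp(14*t)/25.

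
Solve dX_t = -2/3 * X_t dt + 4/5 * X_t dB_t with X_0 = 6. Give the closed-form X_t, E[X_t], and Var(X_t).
X_t = 6 * exp((-74/75) t + (4/5) B_t); E[X_t] = 6*exp(-2*t/3); Var(X_t) = (36*exp(16*t/25) - 36)*exp(-4*t/3)

For GBM dX = mu X dt + sigma X dB with X_0 = x_0, apply Itô to Y = log X: dY = (mu - sigma^2/2) dt + sigma dB, so Y_t = log(x_0) + (mu - sigma^2/2) t + sigma B_t and hence X_t = x_0 * exp((mu - sigma^2/2) t + sigma B_t).
With mu = -2/3, sigma = 4/5, x_0 = 6, this gives:
  X_t = 6 * exp((-74/75) * t + (4/5) * B_t).
Since sigma*B_t ~ Normal(0, sigma^2 t), E[exp(sigma*B_t)] = exp(sigma^2 t / 2); so E[X_t] = x_0 * exp((mu - sigma^2/2) t) * exp(sigma^2 t / 2) = x_0 * exp(mu t) = 6*exp(-2*t/3).
Var(X_t) = E[X_t^2] - (E[X_t])^2 = x_0^2 * exp(2 mu t) * (exp(sigma^2 t) - 1) = (36*exp(16*t/25) - 36)*exp(-4*t/3).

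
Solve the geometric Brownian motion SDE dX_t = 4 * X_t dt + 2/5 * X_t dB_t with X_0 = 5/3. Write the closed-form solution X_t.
X_t = 5/3 * exp((98/25) * t + (2/5) * B_t)

For GBM dX = mu X dt + sigma X dB with X_0 = x_0, apply Itô to Y = log X: dY = (mu - sigma^2/2) dt + sigma dB, so Y_t = log(x_0) + (mu - sigma^2/2) t + sigma B_t and hence X_t = x_0 * exp((mu - sigma^2/2) t + sigma B_t).
With mu = 4, sigma = 2/5, x_0 = 5/3, this gives:
  X_t = 5/3 * exp((98/25) * t + (2/5) * B_t).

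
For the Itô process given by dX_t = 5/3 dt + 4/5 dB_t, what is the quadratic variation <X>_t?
<X>_t = 16*t/25

For an Itô process dX_t = a(t) dt + b(t) dB_t, the quadratic variation is <X>_t = int_0^t b(s)^2 ds (the drift term does not contribute). Here b(s) = 4/5, so
  b(s)^2 = 16/25.
Integrating from 0 to t:
  <X>_t = int_0^t (16/25) ds = 16*t/25.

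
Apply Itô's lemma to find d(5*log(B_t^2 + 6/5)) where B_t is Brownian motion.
d(5*log(B_t^2 + 6/5)) = (25*(6 - 5*B_t^2)/(5*B_t^2 + 6)^2) dt + (50*B_t/(5*B_t^2 + 6)) dB_t

Itô's formula for f(B_t) gives d f(B_t) = f'(B_t) dB_t + (1/2) f''(B_t) dt. Compute derivatives of f(x) = 5*log(x^2 + 6/5):
  f'(x)  = 50*x/(5*x^2 + 6)
  f''(x) = 50*(6 - 5*x^2)/(5*x^2 + 6)^2
Substitute x = B_t and multiply the f'' term by 1/2:
  drift     = (1/2) * (50*(6 - 5*x^2)/(5*x^2 + 6)^2) evaluated at B_t = 25*(6 - 5*B_t^2)/(5*B_t^2 + 6)^2
  diffusion = (50*x/(5*x^2 + 6)) evaluated at B_t = 50*B_t/(5*B_t^2 + 6)
Therefore d(5*log(B_t^2 + 6/5)) = (25*(6 - 5*B_t^2)/(5*B_t^2 + 6)^2) dt + (50*B_t/(5*B_t^2 + 6)) dB_t.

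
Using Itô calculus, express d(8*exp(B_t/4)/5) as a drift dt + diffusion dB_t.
d(8*exp(B_t/4)/5) = (exp(B_t/4)/20) dt + (2*exp(B_t/4)/5) dB_t

Itô's formula for f(B_t) gives d f(B_t) = f'(B_t) dB_t + (1/2) f''(B_t) dt. Compute derivatives of f(x) = 8*exp(x/4)/5:
  f'(x)  = 2*exp(x/4)/5
  f''(x) = exp(x/4)/10
Substitute x = B_t and multiply the f'' term by 1/2:
  drift     = (1/2) * (exp(x/4)/10) evaluated at B_t = exp(B_t/4)/20
  diffusion = (2*exp(x/4)/5) evaluated at B_t = 2*exp(B_t/4)/5
Therefore d(8*exp(B_t/4)/5) = (exp(B_t/4)/20) dt + (2*exp(B_t/4)/5) dB_t.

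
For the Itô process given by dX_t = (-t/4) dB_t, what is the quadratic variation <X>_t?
<X>_t = t^3/48

For an Itô process dX_t = a(t) dt + b(t) dB_t, the quadratic variation is <X>_t = int_0^t b(s)^2 ds (the drift term does not contribute). Here b(s) = -s/4, so
  b(s)^2 = s^2/16.
Integrating from 0 to t:
  <X>_t = int_0^t (s^2/16) ds = t^3/48.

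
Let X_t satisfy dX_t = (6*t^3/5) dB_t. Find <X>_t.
<X>_t = 36*t^7/175

For an Itô process dX_t = a(t) dt + b(t) dB_t, the quadratic variation is <X>_t = int_0^t b(s)^2 ds (the drift term does not contribute). Here b(s) = 6*s^3/5, so
  b(s)^2 = 36*s^6/25.
Integrating from 0 to t:
  <X>_t = int_0^t (36*s^6/25) ds = 36*t^7/175.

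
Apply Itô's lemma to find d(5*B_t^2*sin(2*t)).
d(5*B_t^2*sin(2*t)) = (10*B_t^2*cos(2*t) + 5*sin(2*t)) dt + (10*B_t*sin(2*t)) dB_t

Itô's formula for f(t, x): d f(t, B_t) = (f_t + (1/2) f_xx) dt + f_x dB_t. Compute partials of f(t, x) = 5*x^2*sin(2*t):
  f_t(t,x)  = 10*x^2*cos(2*t)
  f_x(t,x)  = 10*x*sin(2*t)
  f_xx(t,x) = 10*sin(2*t)
Assemble drift = f_t + (1/2) f_xx = 10*x^2*cos(2*t) + 5*sin(2*t) and diffusion = f_x = 10*x*sin(2*t). Substituting x = B_t:
  d(5*B_t^2*sin(2*t)) = (10*B_t^2*cos(2*t) + 5*sin(2*t)) dt + (10*B_t*sin(2*t)) dB_t.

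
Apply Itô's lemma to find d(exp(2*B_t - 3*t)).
d(exp(2*B_t - 3*t)) = (-exp(2*B_t - 3*t)) dt + (2*exp(2*B_t - 3*t)) dB_t

Itô's formula for f(t, x): d f(t, B_t) = (f_t + (1/2) f_xx) dt + f_x dB_t. Compute partials of f(t, x) = exp(-3*t + 2*x):
  f_t(t,x)  = -3*exp(-3*t + 2*x)
  f_x(t,x)  = 2*exp(-3*t + 2*x)
  f_xx(t,x) = 4*exp(-3*t + 2*x)
Assemble drift = f_t + (1/2) f_xx = -exp(-3*t + 2*x) and diffusion = f_x = 2*exp(-3*t + 2*x). Substituting x = B_t:
  d(exp(2*B_t - 3*t)) = (-exp(2*B_t - 3*t)) dt + (2*exp(2*B_t - 3*t)) dB_t.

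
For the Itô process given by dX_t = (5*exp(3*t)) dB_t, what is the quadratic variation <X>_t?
<X>_t = 25*exp(6*t)/6 - 25/6

For an Itô process dX_t = a(t) dt + b(t) dB_t, the quadratic variation is <X>_t = int_0^t b(s)^2 ds (the drift term does not contribute). Here b(s) = 5*exp(3*s), so
  b(s)^2 = 25*exp(6*s).
Integrating from 0 to t:
  <X>_t = int_0^t (25*exp(6*s)) ds = 25*exp(6*t)/6 - 25/6.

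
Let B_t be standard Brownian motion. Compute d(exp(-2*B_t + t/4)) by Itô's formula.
d(exp(-2*B_t + t/4)) = (9*exp(-2*B_t + t/4)/4) dt + (-2*exp(-2*B_t + t/4)) dB_t

Itô's formula for f(t, x): d f(t, B_t) = (f_t + (1/2) f_xx) dt + f_x dB_t. Compute partials of f(t, x) = exp(t/4 - 2*x):
  f_t(t,x)  = exp(t/4 - 2*x)/4
  f_x(t,x)  = -2*exp(t/4 - 2*x)
  f_xx(t,x) = 4*exp(t/4 - 2*x)
Assemble drift = f_t + (1/2) f_xx = 9*exp(t/4 - 2*x)/4 and diffusion = f_x = -2*exp(t/4 - 2*x). Substituting x = B_t:
  d(exp(-2*B_t + t/4)) = (9*exp(-2*B_t + t/4)/4) dt + (-2*exp(-2*B_t + t/4)) dB_t.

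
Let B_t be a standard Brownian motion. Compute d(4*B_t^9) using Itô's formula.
d(4*B_t^9) = (144*B_t^7) dt + (36*B_t^8) dB_t

Itô's formula for f(B_t) gives d f(B_t) = f'(B_t) dB_t + (1/2) f''(B_t) dt. Compute derivatives of f(x) = 4*x^9:
  f'(x)  = 36*x^8
  f''(x) = 288*x^7
Substitute x = B_t and multiply the f'' term by 1/2:
  drift     = (1/2) * (288*x^7) evaluated at B_t = 144*B_t^7
  diffusion = (36*x^8) evaluated at B_t = 36*B_t^8
Therefore d(4*B_t^9) = (144*B_t^7) dt + (36*B_t^8) dB_t.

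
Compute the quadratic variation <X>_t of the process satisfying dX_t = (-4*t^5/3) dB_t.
<X>_t = 16*t^11/99

For an Itô process dX_t = a(t) dt + b(t) dB_t, the quadratic variation is <X>_t = int_0^t b(s)^2 ds (the drift term does not contribute). Here b(s) = -4*s^5/3, so
  b(s)^2 = 16*s^10/9.
Integrating from 0 to t:
  <X>_t = int_0^t (16*s^10/9) ds = 16*t^11/99.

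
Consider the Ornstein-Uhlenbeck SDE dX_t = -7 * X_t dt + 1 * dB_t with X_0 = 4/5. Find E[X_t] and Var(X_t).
E[X_t] = 4*exp(-7*t)/5; Var(X_t) = 1/14 - exp(-14*t)/14

The OU SDE dX = -theta X dt + sigma dB admits the integrating factor exp(theta t): d(exp(theta t) X_t) = sigma exp(theta t) dB_t. Integrating from 0 to t:
  X_t = x_0 * exp(-theta t) + sigma * int_0^t exp(-theta (t-s)) dB_s.
The Itô integral has mean 0 and (by the Itô isometry) variance sigma^2 * int_0^t exp(-2 theta (t - s)) ds = sigma^2 * (1 - exp(-2 theta t)) / (2 theta).
With theta = 7, sigma = 1, x_0 = 4/5:
  E[X_t] = 4/5 * exp(-7 t) = 4*exp(-7*t)/5
  Var(X_t) = (1)^2 * (1 - exp(-2*7 t)) / (2 * 7) = 1/14 - exp(-14*t)/14.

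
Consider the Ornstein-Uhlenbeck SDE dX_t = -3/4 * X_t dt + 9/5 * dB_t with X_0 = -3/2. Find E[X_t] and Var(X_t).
E[X_t] = -3*exp(-3*t/4)/2; Var(X_t) = 54/25 - 54*exp(-3*t/2)/25

The OU SDE dX = -theta X dt + sigma dB admits the integrating factor exp(theta t): d(exp(theta t) X_t) = sigma exp(theta t) dB_t. Integrating from 0 to t:
  X_t = x_0 * exp(-theta t) + sigma * int_0^t exp(-theta (t-s)) dB_s.
The Itô integral has mean 0 and (by the Itô isometry) variance sigma^2 * int_0^t exp(-2 theta (t - s)) ds = sigma^2 * (1 - exp(-2 theta t)) / (2 theta).
With theta = 3/4, sigma = 9/5, x_0 = -3/2:
  E[X_t] = -3/2 * exp(-3/4 t) = -3*exp(-3*t/4)/2
  Var(X_t) = (9/5)^2 * (1 - exp(-2*3/4 t)) / (2 * 3/4) = 54/25 - 54*exp(-3*t/2)/25.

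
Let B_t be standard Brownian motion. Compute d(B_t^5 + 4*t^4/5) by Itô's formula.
d(B_t^5 + 4*t^4/5) = (10*B_t^3 + 16*t^3/5) dt + (5*B_t^4) dB_t

Itô's formula for f(t, x): d f(t, B_t) = (f_t + (1/2) f_xx) dt + f_x dB_t. Compute partials of f(t, x) = 4*t^4/5 + x^5:
  f_t(t,x)  = 16*t^3/5
  f_x(t,x)  = 5*x^4
  f_xx(t,x) = 20*x^3
Assemble drift = f_t + (1/2) f_xx = 16*t^3/5 + 10*x^3 and diffusion = f_x = 5*x^4. Substituting x = B_t:
  d(B_t^5 + 4*t^4/5) = (10*B_t^3 + 16*t^3/5) dt + (5*B_t^4) dB_t.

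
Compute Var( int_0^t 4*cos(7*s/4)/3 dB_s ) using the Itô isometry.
Var = 8*t/9 + 16*sin(7*t/2)/63

The Itô integral of a deterministic integrand f(s) has mean 0 because each increment f(s) * (B_{s+ds} - B_s) has mean 0. By the Itô isometry:
  Var( int_0^t f(s) dB_s ) = E[ (int_0^t f(s) dB_s)^2 ] = int_0^t f(s)^2 ds.
Here f(s) = 4*cos(7*s/4)/3, so f(s)^2 = 16*cos(7*s/4)^2/9. Integrate:
  int_0^t (16*cos(7*s/4)^2/9) ds = 8*t/9 + 16*sin(7*t/2)/63.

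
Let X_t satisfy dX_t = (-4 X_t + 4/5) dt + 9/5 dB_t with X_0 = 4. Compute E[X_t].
E[X_t] = 1/5 + 19*exp(-4*t)/5

Taking expectations and using E[dB_t] = 0, the mean m(t) = E[X_t] satisfies the ODE m'(t) = a m(t) + b with m(0) = x_0. With a = -4, b = 4/5, x_0 = 4, the solution is
  m(t) = x_0 * exp(a t) + (b/a) * (exp(a t) - 1)
       = 4 * exp((-4) t) + ((4/5)/(-4)) * (exp((-4) t) - 1)
       = 1/5 + 19*exp(-4*t)/5.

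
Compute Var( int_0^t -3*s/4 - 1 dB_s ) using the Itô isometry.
Var = t*(3*t^2 + 12*t + 16)/16

The Itô integral of a deterministic integrand f(s) has mean 0 because each increment f(s) * (B_{s+ds} - B_s) has mean 0. By the Itô isometry:
  Var( int_0^t f(s) dB_s ) = E[ (int_0^t f(s) dB_s)^2 ] = int_0^t f(s)^2 ds.
Here f(s) = -3*s/4 - 1, so f(s)^2 = (3*s + 4)^2/16. Integrate:
  int_0^t ((3*s + 4)^2/16) ds = t*(3*t^2 + 12*t + 16)/16.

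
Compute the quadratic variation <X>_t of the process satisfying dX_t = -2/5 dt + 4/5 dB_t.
<X>_t = 16*t/25

For an Itô process dX_t = a(t) dt + b(t) dB_t, the quadratic variation is <X>_t = int_0^t b(s)^2 ds (the drift term does not contribute). Here b(s) = 4/5, so
  b(s)^2 = 16/25.
Integrating from 0 to t:
  <X>_t = int_0^t (16/25) ds = 16*t/25.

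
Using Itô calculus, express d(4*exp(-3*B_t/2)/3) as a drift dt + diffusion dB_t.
d(4*exp(-3*B_t/2)/3) = (3*exp(-3*B_t/2)/2) dt + (-2*exp(-3*B_t/2)) dB_t

Itô's formula for f(B_t) gives d f(B_t) = f'(B_t) dB_t + (1/2) f''(B_t) dt. Compute derivatives of f(x) = 4*exp(-3*x/2)/3:
  f'(x)  = -2*exp(-3*x/2)
  f''(x) = 3*exp(-3*x/2)
Substitute x = B_t and multiply the f'' term by 1/2:
  drift     = (1/2) * (3*exp(-3*x/2)) evaluated at B_t = 3*exp(-3*B_t/2)/2
  diffusion = (-2*exp(-3*x/2)) evaluated at B_t = -2*exp(-3*B_t/2)
Therefore d(4*exp(-3*B_t/2)/3) = (3*exp(-3*B_t/2)/2) dt + (-2*exp(-3*B_t/2)) dB_t.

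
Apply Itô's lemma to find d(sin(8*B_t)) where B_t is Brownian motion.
d(sin(8*B_t)) = (-32*sin(8*B_t)) dt + (8*cos(8*B_t)) dB_t

Itô's formula for f(B_t) gives d f(B_t) = f'(B_t) dB_t + (1/2) f''(B_t) dt. Compute derivatives of f(x) = sin(8*x):
  f'(x)  = 8*cos(8*x)
  f''(x) = -64*sin(8*x)
Substitute x = B_t and multiply the f'' term by 1/2:
  drift     = (1/2) * (-64*sin(8*x)) evaluated at B_t = -32*sin(8*B_t)
  diffusion = (8*cos(8*x)) evaluated at B_t = 8*cos(8*B_t)
Therefore d(sin(8*B_t)) = (-32*sin(8*B_t)) dt + (8*cos(8*B_t)) dB_t.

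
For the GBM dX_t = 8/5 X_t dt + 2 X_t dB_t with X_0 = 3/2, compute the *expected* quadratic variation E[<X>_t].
E[<X>_t] = 5*exp(36*t/5)/4 - 5/4

<X>_t = int_0^t (2 * X_s)^2 ds. Taking expectation inside the integral: E[<X>_t] = 2^2 * int_0^t E[X_s^2] ds. For GBM, E[X_s^2] = x_0^2 * exp((2 mu + sigma^2) s). Integrating:
  E[<X>_t] = 2^2 * (3/2)^2 * (exp((2*(8/5) + 2^2) t) - 1) / (2*(8/5) + 2^2)
           = 2^2 * (3/2)^2 * (exp((36/5) t) - 1) / (36/5) = 5*exp(36*t/5)/4 - 5/4.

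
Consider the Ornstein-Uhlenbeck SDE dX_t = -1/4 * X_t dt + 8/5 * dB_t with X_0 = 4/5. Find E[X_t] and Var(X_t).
E[X_t] = 4*exp(-t/4)/5; Var(X_t) = 128/25 - 128*exp(-t/2)/25

The OU SDE dX = -theta X dt + sigma dB admits the integrating factor exp(theta t): d(exp(theta t) X_t) = sigma exp(theta t) dB_t. Integrating from 0 to t:
  X_t = x_0 * exp(-theta t) + sigma * int_0^t exp(-theta (t-s)) dB_s.
The Itô integral has mean 0 and (by the Itô isometry) variance sigma^2 * int_0^t exp(-2 theta (t - s)) ds = sigma^2 * (1 - exp(-2 theta t)) / (2 theta).
With theta = 1/4, sigma = 8/5, x_0 = 4/5:
  E[X_t] = 4/5 * exp(-1/4 t) = 4*exp(-t/4)/5
  Var(X_t) = (8/5)^2 * (1 - exp(-2*1/4 t)) / (2 * 1/4) = 128/25 - 128*exp(-t/2)/25.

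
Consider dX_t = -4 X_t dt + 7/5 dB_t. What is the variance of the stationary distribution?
lim Var(X_t) = 49/200

The OU SDE dX = -theta X dt + sigma dB admits the integrating factor exp(theta t): d(exp(theta t) X_t) = sigma exp(theta t) dB_t. Integrating from 0 to t gives X_t = x_0 * exp(-theta t) + sigma * int_0^t exp(-theta (t-s)) dB_s for any initial x_0. The Itô integral has variance (by the Itô isometry) sigma^2 * int_0^t exp(-2 theta (t - s)) ds = sigma^2 * (1 - exp(-2 theta t)) / (2 theta), independent of x_0.
With theta = 4, sigma = 7/5:
  Var(X_t) = (7/5)^2 * (1 - exp(-2*4 t)) / (2 * 4) = 49/200 - 49*exp(-8*t)/200.
As t -> infinity, exp(-2*4 t) -> 0, so the stationary variance is sigma^2 / (2 theta) = 49/200.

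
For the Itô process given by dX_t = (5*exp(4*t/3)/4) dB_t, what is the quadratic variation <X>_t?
<X>_t = 75*exp(8*t/3)/128 - 75/128

For an Itô process dX_t = a(t) dt + b(t) dB_t, the quadratic variation is <X>_t = int_0^t b(s)^2 ds (the drift term does not contribute). Here b(s) = 5*exp(4*s/3)/4, so
  b(s)^2 = 25*exp(8*s/3)/16.
Integrating from 0 to t:
  <X>_t = int_0^t (25*exp(8*s/3)/16) ds = 75*exp(8*t/3)/128 - 75/128.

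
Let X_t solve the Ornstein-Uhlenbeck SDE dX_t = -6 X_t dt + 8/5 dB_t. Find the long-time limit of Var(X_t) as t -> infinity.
lim Var(X_t) = 16/75

The OU SDE dX = -theta X dt + sigma dB admits the integrating factor exp(theta t): d(exp(theta t) X_t) = sigma exp(theta t) dB_t. Integrating from 0 to t gives X_t = x_0 * exp(-theta t) + sigma * int_0^t exp(-theta (t-s)) dB_s for any initial x_0. The Itô integral has variance (by the Itô isometry) sigma^2 * int_0^t exp(-2 theta (t - s)) ds = sigma^2 * (1 - exp(-2 theta t)) / (2 theta), independent of x_0.
With theta = 6, sigma = 8/5:
  Var(X_t) = (8/5)^2 * (1 - exp(-2*6 t)) / (2 * 6) = 16/75 - 16*exp(-12*t)/75.
As t -> infinity, exp(-2*6 t) -> 0, so the stationary variance is sigma^2 / (2 theta) = 16/75.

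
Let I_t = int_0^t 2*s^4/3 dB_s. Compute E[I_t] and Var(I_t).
E[I_t] = 0; Var(I_t) = 4*t^9/81

The Itô integral of a deterministic integrand f(s) has mean 0 because each increment f(s) * (B_{s+ds} - B_s) has mean 0. By the Itô isometry:
  Var( int_0^t f(s) dB_s ) = E[ (int_0^t f(s) dB_s)^2 ] = int_0^t f(s)^2 ds.
Here f(s) = 2*s^4/3, so f(s)^2 = 4*s^8/9. Integrate:
  int_0^t (4*s^8/9) ds = 4*t^9/81.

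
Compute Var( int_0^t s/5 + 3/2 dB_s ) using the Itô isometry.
Var = t*(4*t^2 + 90*t + 675)/300

The Itô integral of a deterministic integrand f(s) has mean 0 because each increment f(s) * (B_{s+ds} - B_s) has mean 0. By the Itô isometry:
  Var( int_0^t f(s) dB_s ) = E[ (int_0^t f(s) dB_s)^2 ] = int_0^t f(s)^2 ds.
Here f(s) = s/5 + 3/2, so f(s)^2 = (2*s + 15)^2/100. Integrate:
  int_0^t ((2*s + 15)^2/100) ds = t*(4*t^2 + 90*t + 675)/300.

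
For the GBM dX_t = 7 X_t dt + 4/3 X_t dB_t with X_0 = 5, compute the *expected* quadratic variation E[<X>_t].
E[<X>_t] = 200*exp(142*t/9)/71 - 200/71

<X>_t = int_0^t ((4/3) * X_s)^2 ds. Taking expectation inside the integral: E[<X>_t] = (4/3)^2 * int_0^t E[X_s^2] ds. For GBM, E[X_s^2] = x_0^2 * exp((2 mu + sigma^2) s). Integrating:
  E[<X>_t] = (4/3)^2 * 5^2 * (exp((2*7 + (4/3)^2) t) - 1) / (2*7 + (4/3)^2)
           = (4/3)^2 * 5^2 * (exp((142/9) t) - 1) / (142/9) = 200*exp(142*t/9)/71 - 200/71.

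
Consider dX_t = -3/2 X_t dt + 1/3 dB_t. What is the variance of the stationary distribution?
lim Var(X_t) = 1/27

The OU SDE dX = -theta X dt + sigma dB admits the integrating factor exp(theta t): d(exp(theta t) X_t) = sigma exp(theta t) dB_t. Integrating from 0 to t gives X_t = x_0 * exp(-theta t) + sigma * int_0^t exp(-theta (t-s)) dB_s for any initial x_0. The Itô integral has variance (by the Itô isometry) sigma^2 * int_0^t exp(-2 theta (t - s)) ds = sigma^2 * (1 - exp(-2 theta t)) / (2 theta), independent of x_0.
With theta = 3/2, sigma = 1/3:
  Var(X_t) = (1/3)^2 * (1 - exp(-2*3/2 t)) / (2 * 3/2) = 1/27 - exp(-3*t)/27.
As t -> infinity, exp(-2*3/2 t) -> 0, so the stationary variance is sigma^2 / (2 theta) = 1/27.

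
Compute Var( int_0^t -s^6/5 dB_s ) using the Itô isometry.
Var = t^13/325

The Itô integral of a deterministic integrand f(s) has mean 0 because each increment f(s) * (B_{s+ds} - B_s) has mean 0. By the Itô isometry:
  Var( int_0^t f(s) dB_s ) = E[ (int_0^t f(s) dB_s)^2 ] = int_0^t f(s)^2 ds.
Here f(s) = -s^6/5, so f(s)^2 = s^12/25. Integrate:
  int_0^t (s^12/25) ds = t^13/325.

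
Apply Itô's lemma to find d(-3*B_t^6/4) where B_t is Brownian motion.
d(-3*B_t^6/4) = (-45*B_t^4/4) dt + (-9*B_t^5/2) dB_t

Itô's formula for f(B_t) gives d f(B_t) = f'(B_t) dB_t + (1/2) f''(B_t) dt. Compute derivatives of f(x) = -3*x^6/4:
  f'(x)  = -9*x^5/2
  f''(x) = -45*x^4/2
Substitute x = B_t and multiply the f'' term by 1/2:
  drift     = (1/2) * (-45*x^4/2) evaluated at B_t = -45*B_t^4/4
  diffusion = (-9*x^5/2) evaluated at B_t = -9*B_t^5/2
Therefore d(-3*B_t^6/4) = (-45*B_t^4/4) dt + (-9*B_t^5/2) dB_t.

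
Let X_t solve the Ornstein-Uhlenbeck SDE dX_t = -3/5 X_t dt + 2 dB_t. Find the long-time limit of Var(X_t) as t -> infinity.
lim Var(X_t) = 10/3

The OU SDE dX = -theta X dt + sigma dB admits the integrating factor exp(theta t): d(exp(theta t) X_t) = sigma exp(theta t) dB_t. Integrating from 0 to t gives X_t = x_0 * exp(-theta t) + sigma * int_0^t exp(-theta (t-s)) dB_s for any initial x_0. The Itô integral has variance (by the Itô isometry) sigma^2 * int_0^t exp(-2 theta (t - s)) ds = sigma^2 * (1 - exp(-2 theta t)) / (2 theta), independent of x_0.
With theta = 3/5, sigma = 2:
  Var(X_t) = (2)^2 * (1 - exp(-2*3/5 t)) / (2 * 3/5) = 10/3 - 10*exp(-6*t/5)/3.
As t -> infinity, exp(-2*3/5 t) -> 0, so the stationary variance is sigma^2 / (2 theta) = 10/3.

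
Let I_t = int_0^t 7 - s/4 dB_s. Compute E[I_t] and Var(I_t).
E[I_t] = 0; Var(I_t) = t*(t^2 - 84*t + 2352)/48

The Itô integral of a deterministic integrand f(s) has mean 0 because each increment f(s) * (B_{s+ds} - B_s) has mean 0. By the Itô isometry:
  Var( int_0^t f(s) dB_s ) = E[ (int_0^t f(s) dB_s)^2 ] = int_0^t f(s)^2 ds.
Here f(s) = 7 - s/4, so f(s)^2 = (s - 28)^2/16. Integrate:
  int_0^t ((s - 28)^2/16) ds = t*(t^2 - 84*t + 2352)/48.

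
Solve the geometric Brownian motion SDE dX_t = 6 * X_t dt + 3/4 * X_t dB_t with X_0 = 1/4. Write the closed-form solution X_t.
X_t = 1/4 * exp((183/32) * t + (3/4) * B_t)

For GBM dX = mu X dt + sigma X dB with X_0 = x_0, apply Itô to Y = log X: dY = (mu - sigma^2/2) dt + sigma dB, so Y_t = log(x_0) + (mu - sigma^2/2) t + sigma B_t and hence X_t = x_0 * exp((mu - sigma^2/2) t + sigma B_t).
With mu = 6, sigma = 3/4, x_0 = 1/4, this gives:
  X_t = 1/4 * exp((183/32) * t + (3/4) * B_t).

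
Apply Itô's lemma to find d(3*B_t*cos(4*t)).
d(3*B_t*cos(4*t)) = (-12*B_t*sin(4*t)) dt + (3*cos(4*t)) dB_t

Itô's formula for f(t, x): d f(t, B_t) = (f_t + (1/2) f_xx) dt + f_x dB_t. Compute partials of f(t, x) = 3*x*cos(4*t):
  f_t(t,x)  = -12*x*sin(4*t)
  f_x(t,x)  = 3*cos(4*t)
  f_xx(t,x) = 0
Assemble drift = f_t + (1/2) f_xx = -12*x*sin(4*t) and diffusion = f_x = 3*cos(4*t). Substituting x = B_t:
  d(3*B_t*cos(4*t)) = (-12*B_t*sin(4*t)) dt + (3*cos(4*t)) dB_t.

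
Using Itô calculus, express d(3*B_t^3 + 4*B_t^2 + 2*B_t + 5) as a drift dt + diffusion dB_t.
d(3*B_t^3 + 4*B_t^2 + 2*B_t + 5) = (9*B_t + 4) dt + (9*B_t^2 + 8*B_t + 2) dB_t

Itô's formula for f(B_t) gives d f(B_t) = f'(B_t) dB_t + (1/2) f''(B_t) dt. Compute derivatives of f(x) = 3*x^3 + 4*x^2 + 2*x + 5:
  f'(x)  = 9*x^2 + 8*x + 2
  f''(x) = 18*x + 8
Substitute x = B_t and multiply the f'' term by 1/2:
  drift     = (1/2) * (18*x + 8) evaluated at B_t = 9*B_t + 4
  diffusion = (9*x^2 + 8*x + 2) evaluated at B_t = 9*B_t^2 + 8*B_t + 2
Therefore d(3*B_t^3 + 4*B_t^2 + 2*B_t + 5) = (9*B_t + 4) dt + (9*B_t^2 + 8*B_t + 2) dB_t.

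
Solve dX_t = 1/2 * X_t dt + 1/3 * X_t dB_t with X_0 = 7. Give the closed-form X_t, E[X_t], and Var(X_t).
X_t = 7 * exp((4/9) t + (1/3) B_t); E[X_t] = 7*exp(t/2); Var(X_t) = 49*(exp(t/9) - 1)*exp(t)

For GBM dX = mu X dt + sigma X dB with X_0 = x_0, apply Itô to Y = log X: dY = (mu - sigma^2/2) dt + sigma dB, so Y_t = log(x_0) + (mu - sigma^2/2) t + sigma B_t and hence X_t = x_0 * exp((mu - sigma^2/2) t + sigma B_t).
With mu = 1/2, sigma = 1/3, x_0 = 7, this gives:
  X_t = 7 * exp((4/9) * t + (1/3) * B_t).
Since sigma*B_t ~ Normal(0, sigma^2 t), E[exp(sigma*B_t)] = exp(sigma^2 t / 2); so E[X_t] = x_0 * exp((mu - sigma^2/2) t) * exp(sigma^2 t / 2) = x_0 * exp(mu t) = 7*exp(t/2).
Var(X_t) = E[X_t^2] - (E[X_t])^2 = x_0^2 * exp(2 mu t) * (exp(sigma^2 t) - 1) = 49*(exp(t/9) - 1)*exp(t).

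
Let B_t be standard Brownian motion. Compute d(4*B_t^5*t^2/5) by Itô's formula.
d(4*B_t^5*t^2/5) = (8*B_t^3*t*(B_t^2 + 5*t)/5) dt + (4*B_t^4*t^2) dB_t

Itô's formula for f(t, x): d f(t, B_t) = (f_t + (1/2) f_xx) dt + f_x dB_t. Compute partials of f(t, x) = 4*t^2*x^5/5:
  f_t(t,x)  = 8*t*x^5/5
  f_x(t,x)  = 4*t^2*x^4
  f_xx(t,x) = 16*t^2*x^3
Assemble drift = f_t + (1/2) f_xx = 8*t*x^3*(5*t + x^2)/5 and diffusion = f_x = 4*t^2*x^4. Substituting x = B_t:
  d(4*B_t^5*t^2/5) = (8*B_t^3*t*(B_t^2 + 5*t)/5) dt + (4*B_t^4*t^2) dB_t.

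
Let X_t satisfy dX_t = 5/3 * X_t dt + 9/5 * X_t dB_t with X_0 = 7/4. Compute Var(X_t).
Var(X_t) = 49*(exp(81*t/25) - 1)*exp(10*t/3)/16

For GBM dX = mu X dt + sigma X dB with X_0 = x_0, apply Itô to Y = log X: dY = (mu - sigma^2/2) dt + sigma dB, so Y_t = log(x_0) + (mu - sigma^2/2) t + sigma B_t and hence X_t = x_0 * exp((mu - sigma^2/2) t + sigma B_t).
With mu = 5/3, sigma = 9/5, x_0 = 7/4, this gives:
  X_t = 7/4 * exp((7/150) * t + (9/5) * B_t).
Since sigma*B_t ~ Normal(0, sigma^2 t), E[exp(sigma*B_t)] = exp(sigma^2 t / 2); so E[X_t] = x_0 * exp((mu - sigma^2/2) t) * exp(sigma^2 t / 2) = x_0 * exp(mu t) = 7*exp(5*t/3)/4.
Var(X_t) = E[X_t^2] - (E[X_t])^2 = x_0^2 * exp(2 mu t) * (exp(sigma^2 t) - 1) = 49*(exp(81*t/25) - 1)*exp(10*t/3)/16.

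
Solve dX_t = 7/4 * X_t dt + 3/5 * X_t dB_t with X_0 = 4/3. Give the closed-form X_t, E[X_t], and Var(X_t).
X_t = 4/3 * exp((157/100) t + (3/5) B_t); E[X_t] = 4*exp(7*t/4)/3; Var(X_t) = 16*(exp(9*t/25) - 1)*exp(7*t/2)/9

For GBM dX = mu X dt + sigma X dB with X_0 = x_0, apply Itô to Y = log X: dY = (mu - sigma^2/2) dt + sigma dB, so Y_t = log(x_0) + (mu - sigma^2/2) t + sigma B_t and hence X_t = x_0 * exp((mu - sigma^2/2) t + sigma B_t).
With mu = 7/4, sigma = 3/5, x_0 = 4/3, this gives:
  X_t = 4/3 * exp((157/100) * t + (3/5) * B_t).
Since sigma*B_t ~ Normal(0, sigma^2 t), E[exp(sigma*B_t)] = exp(sigma^2 t / 2); so E[X_t] = x_0 * exp((mu - sigma^2/2) t) * exp(sigma^2 t / 2) = x_0 * exp(mu t) = 4*exp(7*t/4)/3.
Var(X_t) = E[X_t^2] - (E[X_t])^2 = x_0^2 * exp(2 mu t) * (exp(sigma^2 t) - 1) = 16*(exp(9*t/25) - 1)*exp(7*t/2)/9.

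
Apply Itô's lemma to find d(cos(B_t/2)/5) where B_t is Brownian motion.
d(cos(B_t/2)/5) = (-cos(B_t/2)/40) dt + (-sin(B_t/2)/10) dB_t

Itô's formula for f(B_t) gives d f(B_t) = f'(B_t) dB_t + (1/2) f''(B_t) dt. Compute derivatives of f(x) = cos(x/2)/5:
  f'(x)  = -sin(x/2)/10
  f''(x) = -cos(x/2)/20
Substitute x = B_t and multiply the f'' term by 1/2:
  drift     = (1/2) * (-cos(x/2)/20) evaluated at B_t = -cos(B_t/2)/40
  diffusion = (-sin(x/2)/10) evaluated at B_t = -sin(B_t/2)/10
Therefore d(cos(B_t/2)/5) = (-cos(B_t/2)/40) dt + (-sin(B_t/2)/10) dB_t.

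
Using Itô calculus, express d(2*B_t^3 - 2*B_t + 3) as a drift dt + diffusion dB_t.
d(2*B_t^3 - 2*B_t + 3) = (6*B_t) dt + (6*B_t^2 - 2) dB_t

Itô's formula for f(B_t) gives d f(B_t) = f'(B_t) dB_t + (1/2) f''(B_t) dt. Compute derivatives of f(x) = 2*x^3 - 2*x + 3:
  f'(x)  = 6*x^2 - 2
  f''(x) = 12*x
Substitute x = B_t and multiply the f'' term by 1/2:
  drift     = (1/2) * (12*x) evaluated at B_t = 6*B_t
  diffusion = (6*x^2 - 2) evaluated at B_t = 6*B_t^2 - 2
Therefore d(2*B_t^3 - 2*B_t + 3) = (6*B_t) dt + (6*B_t^2 - 2) dB_t.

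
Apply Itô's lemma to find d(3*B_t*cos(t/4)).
d(3*B_t*cos(t/4)) = (-3*B_t*sin(t/4)/4) dt + (3*cos(t/4)) dB_t

Itô's formula for f(t, x): d f(t, B_t) = (f_t + (1/2) f_xx) dt + f_x dB_t. Compute partials of f(t, x) = 3*x*cos(t/4):
  f_t(t,x)  = -3*x*sin(t/4)/4
  f_x(t,x)  = 3*cos(t/4)
  f_xx(t,x) = 0
Assemble drift = f_t + (1/2) f_xx = -3*x*sin(t/4)/4 and diffusion = f_x = 3*cos(t/4). Substituting x = B_t:
  d(3*B_t*cos(t/4)) = (-3*B_t*sin(t/4)/4) dt + (3*cos(t/4)) dB_t.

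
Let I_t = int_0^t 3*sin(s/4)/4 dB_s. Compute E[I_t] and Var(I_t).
E[I_t] = 0; Var(I_t) = 9*t/32 - 9*sin(t/2)/16

The Itô integral of a deterministic integrand f(s) has mean 0 because each increment f(s) * (B_{s+ds} - B_s) has mean 0. By the Itô isometry:
  Var( int_0^t f(s) dB_s ) = E[ (int_0^t f(s) dB_s)^2 ] = int_0^t f(s)^2 ds.
Here f(s) = 3*sin(s/4)/4, so f(s)^2 = 9*sin(s/4)^2/16. Integrate:
  int_0^t (9*sin(s/4)^2/16) ds = 9*t/32 - 9*sin(t/2)/16.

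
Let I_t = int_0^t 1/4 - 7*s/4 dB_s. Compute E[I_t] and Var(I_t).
E[I_t] = 0; Var(I_t) = t*(49*t^2 - 21*t + 3)/48

The Itô integral of a deterministic integrand f(s) has mean 0 because each increment f(s) * (B_{s+ds} - B_s) has mean 0. By the Itô isometry:
  Var( int_0^t f(s) dB_s ) = E[ (int_0^t f(s) dB_s)^2 ] = int_0^t f(s)^2 ds.
Here f(s) = 1/4 - 7*s/4, so f(s)^2 = (7*s - 1)^2/16. Integrate:
  int_0^t ((7*s - 1)^2/16) ds = t*(49*t^2 - 21*t + 3)/48.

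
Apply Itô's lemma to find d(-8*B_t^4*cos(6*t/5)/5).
d(-8*B_t^4*cos(6*t/5)/5) = (48*B_t^2*(B_t^2*sin(6*t/5) - 5*cos(6*t/5))/25) dt + (-32*B_t^3*cos(6*t/5)/5) dB_t

Itô's formula for f(t, x): d f(t, B_t) = (f_t + (1/2) f_xx) dt + f_x dB_t. Compute partials of f(t, x) = -8*x^4*cos(6*t/5)/5:
  f_t(t,x)  = 48*x^4*sin(6*t/5)/25
  f_x(t,x)  = -32*x^3*cos(6*t/5)/5
  f_xx(t,x) = -96*x^2*cos(6*t/5)/5
Assemble drift = f_t + (1/2) f_xx = 48*x^2*(x^2*sin(6*t/5) - 5*cos(6*t/5))/25 and diffusion = f_x = -32*x^3*cos(6*t/5)/5. Substituting x = B_t:
  d(-8*B_t^4*cos(6*t/5)/5) = (48*B_t^2*(B_t^2*sin(6*t/5) - 5*cos(6*t/5))/25) dt + (-32*B_t^3*cos(6*t/5)/5) dB_t.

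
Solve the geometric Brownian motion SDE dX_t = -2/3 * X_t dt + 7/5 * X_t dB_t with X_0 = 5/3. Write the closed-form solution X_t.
X_t = 5/3 * exp((-247/150) * t + (7/5) * B_t)

For GBM dX = mu X dt + sigma X dB with X_0 = x_0, apply Itô to Y = log X: dY = (mu - sigma^2/2) dt + sigma dB, so Y_t = log(x_0) + (mu - sigma^2/2) t + sigma B_t and hence X_t = x_0 * exp((mu - sigma^2/2) t + sigma B_t).
With mu = -2/3, sigma = 7/5, x_0 = 5/3, this gives:
  X_t = 5/3 * exp((-247/150) * t + (7/5) * B_t).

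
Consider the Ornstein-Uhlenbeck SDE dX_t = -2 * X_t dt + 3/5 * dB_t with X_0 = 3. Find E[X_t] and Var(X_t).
E[X_t] = 3*exp(-2*t); Var(X_t) = 9/100 - 9*exp(-4*t)/100

The OU SDE dX = -theta X dt + sigma dB admits the integrating factor exp(theta t): d(exp(theta t) X_t) = sigma exp(theta t) dB_t. Integrating from 0 to t:
  X_t = x_0 * exp(-theta t) + sigma * int_0^t exp(-theta (t-s)) dB_s.
The Itô integral has mean 0 and (by the Itô isometry) variance sigma^2 * int_0^t exp(-2 theta (t - s)) ds = sigma^2 * (1 - exp(-2 theta t)) / (2 theta).
With theta = 2, sigma = 3/5, x_0 = 3:
  E[X_t] = 3 * exp(-2 t) = 3*exp(-2*t)
  Var(X_t) = (3/5)^2 * (1 - exp(-2*2 t)) / (2 * 2) = 9/100 - 9*exp(-4*t)/100.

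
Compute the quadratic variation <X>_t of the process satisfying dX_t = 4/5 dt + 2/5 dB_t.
<X>_t = 4*t/25

For an Itô process dX_t = a(t) dt + b(t) dB_t, the quadratic variation is <X>_t = int_0^t b(s)^2 ds (the drift term does not contribute). Here b(s) = 2/5, so
  b(s)^2 = 4/25.
Integrating from 0 to t:
  <X>_t = int_0^t (4/25) ds = 4*t/25.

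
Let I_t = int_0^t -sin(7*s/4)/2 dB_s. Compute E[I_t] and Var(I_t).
E[I_t] = 0; Var(I_t) = t/8 - sin(7*t/2)/28

The Itô integral of a deterministic integrand f(s) has mean 0 because each increment f(s) * (B_{s+ds} - B_s) has mean 0. By the Itô isometry:
  Var( int_0^t f(s) dB_s ) = E[ (int_0^t f(s) dB_s)^2 ] = int_0^t f(s)^2 ds.
Here f(s) = -sin(7*s/4)/2, so f(s)^2 = sin(7*s/4)^2/4. Integrate:
  int_0^t (sin(7*s/4)^2/4) ds = t/8 - sin(7*t/2)/28.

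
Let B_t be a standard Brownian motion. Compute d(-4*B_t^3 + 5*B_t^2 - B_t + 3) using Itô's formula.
d(-4*B_t^3 + 5*B_t^2 - B_t + 3) = (5 - 12*B_t) dt + (-12*B_t^2 + 10*B_t - 1) dB_t

Itô's formula for f(B_t) gives d f(B_t) = f'(B_t) dB_t + (1/2) f''(B_t) dt. Compute derivatives of f(x) = -4*x^3 + 5*x^2 - x + 3:
  f'(x)  = -12*x^2 + 10*x - 1
  f''(x) = 10 - 24*x
Substitute x = B_t and multiply the f'' term by 1/2:
  drift     = (1/2) * (10 - 24*x) evaluated at B_t = 5 - 12*B_t
  diffusion = (-12*x^2 + 10*x - 1) evaluated at B_t = -12*B_t^2 + 10*B_t - 1
Therefore d(-4*B_t^3 + 5*B_t^2 - B_t + 3) = (5 - 12*B_t) dt + (-12*B_t^2 + 10*B_t - 1) dB_t.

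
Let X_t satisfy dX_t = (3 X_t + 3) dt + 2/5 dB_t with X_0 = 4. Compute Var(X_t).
Var(X_t) = 2*exp(6*t)/75 - 2/75

The variance V(t) = Var(X_t) satisfies V'(t) = 2 a V(t) + c^2 with V(0) = 0 (drift coefficient is linear in X, diffusion is constant). With a = 3, c = 2/5, the solution is
  V(t) = (c^2 / (2 a)) * (exp(2 a t) - 1)
       = ((2/5)^2 / (2*3)) * (exp(6 t) - 1)
       = 2*exp(6*t)/75 - 2/75.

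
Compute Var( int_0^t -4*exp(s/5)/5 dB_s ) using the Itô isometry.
Var = 8*exp(2*t/5)/5 - 8/5

The Itô integral of a deterministic integrand f(s) has mean 0 because each increment f(s) * (B_{s+ds} - B_s) has mean 0. By the Itô isometry:
  Var( int_0^t f(s) dB_s ) = E[ (int_0^t f(s) dB_s)^2 ] = int_0^t f(s)^2 ds.
Here f(s) = -4*exp(s/5)/5, so f(s)^2 = 16*exp(2*s/5)/25. Integrate:
  int_0^t (16*exp(2*s/5)/25) ds = 8*exp(2*t/5)/5 - 8/5.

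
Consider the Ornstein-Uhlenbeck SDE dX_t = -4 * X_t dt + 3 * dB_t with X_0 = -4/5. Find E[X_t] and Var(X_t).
E[X_t] = -4*exp(-4*t)/5; Var(X_t) = 9/8 - 9*exp(-8*t)/8

The OU SDE dX = -theta X dt + sigma dB admits the integrating factor exp(theta t): d(exp(theta t) X_t) = sigma exp(theta t) dB_t. Integrating from 0 to t:
  X_t = x_0 * exp(-theta t) + sigma * int_0^t exp(-theta (t-s)) dB_s.
The Itô integral has mean 0 and (by the Itô isometry) variance sigma^2 * int_0^t exp(-2 theta (t - s)) ds = sigma^2 * (1 - exp(-2 theta t)) / (2 theta).
With theta = 4, sigma = 3, x_0 = -4/5:
  E[X_t] = -4/5 * exp(-4 t) = -4*exp(-4*t)/5
  Var(X_t) = (3)^2 * (1 - exp(-2*4 t)) / (2 * 4) = 9/8 - 9*exp(-8*t)/8.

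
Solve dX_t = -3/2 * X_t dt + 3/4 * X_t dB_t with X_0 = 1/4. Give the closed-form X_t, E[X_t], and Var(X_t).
X_t = 1/4 * exp((-57/32) t + (3/4) B_t); E[X_t] = exp(-3*t/2)/4; Var(X_t) = (exp(9*t/16) - 1)*exp(-3*t)/16

For GBM dX = mu X dt + sigma X dB with X_0 = x_0, apply Itô to Y = log X: dY = (mu - sigma^2/2) dt + sigma dB, so Y_t = log(x_0) + (mu - sigma^2/2) t + sigma B_t and hence X_t = x_0 * exp((mu - sigma^2/2) t + sigma B_t).
With mu = -3/2, sigma = 3/4, x_0 = 1/4, this gives:
  X_t = 1/4 * exp((-57/32) * t + (3/4) * B_t).
Since sigma*B_t ~ Normal(0, sigma^2 t), E[exp(sigma*B_t)] = exp(sigma^2 t / 2); so E[X_t] = x_0 * exp((mu - sigma^2/2) t) * exp(sigma^2 t / 2) = x_0 * exp(mu t) = exp(-3*t/2)/4.
Var(X_t) = E[X_t^2] - (E[X_t])^2 = x_0^2 * exp(2 mu t) * (exp(sigma^2 t) - 1) = (exp(9*t/16) - 1)*exp(-3*t)/16.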